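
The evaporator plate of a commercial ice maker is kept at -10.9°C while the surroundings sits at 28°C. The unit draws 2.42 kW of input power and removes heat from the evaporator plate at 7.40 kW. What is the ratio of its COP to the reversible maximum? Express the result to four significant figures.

0.4536

COP_actual = Q̇_C/Ẇ = 7.400/2.420 = 3.058.
In absolute terms T_C = 262.25 K and T_H = 301.15 K, so ΔT = 38.90 K.
COP_Carnot = T_C/ΔT = 262.25/38.90 = 6.742.
η_II = COP_actual/COP_Carnot = 3.058/6.742 = 0.4536.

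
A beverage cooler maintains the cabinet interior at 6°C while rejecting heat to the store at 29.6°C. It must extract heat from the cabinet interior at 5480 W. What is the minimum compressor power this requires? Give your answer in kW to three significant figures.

In absolute terms T_C = 279.15 K and T_H = 302.75 K, so ΔT = 23.60 K.
COP_Carnot = T_C/ΔT = 279.15/23.60 = 11.83.
Ẇ_min = Q̇/COP_Carnot = 5480/11.83 = 463.3 W = 0.4633 kW.

0.463 kW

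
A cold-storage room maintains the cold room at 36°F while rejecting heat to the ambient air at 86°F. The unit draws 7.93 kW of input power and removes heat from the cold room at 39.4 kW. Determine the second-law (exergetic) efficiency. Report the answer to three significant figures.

COP_actual = Q̇_C/Ẇ = 39.40/7.930 = 4.968.
In absolute terms T_C = 275.37 K and T_H = 303.15 K, so ΔT = 27.78 K.
COP_Carnot = T_C/ΔT = 275.37/27.78 = 9.913.
η_II = COP_actual/COP_Carnot = 4.968/9.913 = 0.5012.

0.501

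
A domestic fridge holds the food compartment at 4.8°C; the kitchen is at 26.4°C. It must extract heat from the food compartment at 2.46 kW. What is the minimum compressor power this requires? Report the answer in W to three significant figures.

In absolute terms T_C = 277.95 K and T_H = 299.55 K, so ΔT = 21.60 K.
COP_Carnot = T_C/ΔT = 277.95/21.60 = 12.87.
Ẇ_min = Q̇/COP_Carnot = 2.460/12.87 = 0.1912 kW = 191.2 W.

191 W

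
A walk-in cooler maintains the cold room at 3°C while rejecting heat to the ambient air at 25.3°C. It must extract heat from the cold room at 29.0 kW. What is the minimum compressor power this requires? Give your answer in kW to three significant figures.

2.34 kW

In absolute terms T_C = 276.15 K and T_H = 298.45 K, so ΔT = 22.30 K.
COP_Carnot = T_C/ΔT = 276.15/22.30 = 12.38.
Ẇ_min = Q̇/COP_Carnot = 29.00/12.38 = 2.342 kW.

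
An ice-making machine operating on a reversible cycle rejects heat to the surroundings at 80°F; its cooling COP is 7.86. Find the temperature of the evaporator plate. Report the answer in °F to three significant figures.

19.1 °F

For a Carnot refrigerator COP_R = T_C/(T_H − T_C), so T_C = COP·T_H/(1 + COP).
With T_H = 299.82 K, T_C = 7.86 × 299.82/8.860 = 265.98 K.
Converting, 265.98 K = 19.09°F.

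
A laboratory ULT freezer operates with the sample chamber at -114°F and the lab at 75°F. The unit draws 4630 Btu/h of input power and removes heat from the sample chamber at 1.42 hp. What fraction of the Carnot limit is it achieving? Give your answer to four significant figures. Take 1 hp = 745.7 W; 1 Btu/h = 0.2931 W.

Converting, Q̇_C = 1.420 hp = 3613 Btu/h, so COP_actual = Q̇_C/Ẇ = 3613/4630 = 0.7803.
In absolute terms T_C = 192.04 K and T_H = 297.04 K, so ΔT = 105.0 K.
COP_Carnot = T_C/ΔT = 192.04/105.0 = 1.829.
η_II = COP_actual/COP_Carnot = 0.7803/1.829 = 0.4266.

0.4266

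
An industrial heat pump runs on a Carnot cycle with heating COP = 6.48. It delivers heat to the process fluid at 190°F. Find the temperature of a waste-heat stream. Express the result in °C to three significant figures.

32.1 °C

COP_HP = T_H/(T_H − T_C) gives T_H − T_C = T_H/COP.
With T_H = 360.93 K, T_C = 360.93 × (1 − 1/6.48) = 305.23 K.
Converting, 305.23 K = 32.08°C.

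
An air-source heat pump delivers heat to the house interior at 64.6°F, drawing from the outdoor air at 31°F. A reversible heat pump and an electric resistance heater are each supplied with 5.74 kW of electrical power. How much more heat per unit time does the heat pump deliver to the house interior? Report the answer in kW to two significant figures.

84 kW

In absolute terms T_C = 272.59 K and T_H = 291.26 K, so ΔT = 18.67 K.
COP_Carnot = T_H/ΔT = 291.26/18.67 = 15.60.
The heat pump delivers Q̇_H = COP × Ẇ = 89.56 kW; the resistance heater delivers Ẇ = 5.740 kW.
Extra = (COP − 1)·Ẇ = 83.82 kW.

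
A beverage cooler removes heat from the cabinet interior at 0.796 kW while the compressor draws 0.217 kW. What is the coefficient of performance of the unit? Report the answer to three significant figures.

3.67

The first law gives Q̇_H = Q̇_C + Ẇ, so the three rates are Q̇_C = 0.7960, Q̇_H = 1.013, Ẇ = 0.2170 kW.
COP_R = Q̇_C/Ẇ = 0.7960/0.2170 = 3.668.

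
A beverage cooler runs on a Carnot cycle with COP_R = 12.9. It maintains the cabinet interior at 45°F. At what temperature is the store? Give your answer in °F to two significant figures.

COP_R = T_C/(T_H − T_C) gives T_H − T_C = T_C/COP.
With T_C = 280.37 K, T_H = 280.37 × (1 + 1/12.9) = 302.11 K.
Converting, 302.11 K = 84.12°F.

84 °F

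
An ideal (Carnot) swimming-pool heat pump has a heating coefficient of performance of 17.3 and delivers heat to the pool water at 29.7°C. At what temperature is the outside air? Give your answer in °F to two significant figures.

54 °F

COP_HP = T_H/(T_H − T_C) gives T_H − T_C = T_H/COP.
With T_H = 302.85 K, T_C = 302.85 × (1 − 1/17.3) = 285.34 K.
Converting, 285.34 K = 53.95°F.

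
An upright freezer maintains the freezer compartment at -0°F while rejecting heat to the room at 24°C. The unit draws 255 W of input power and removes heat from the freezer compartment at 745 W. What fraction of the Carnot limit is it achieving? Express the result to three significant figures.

COP_actual = Q̇_C/Ẇ = 745.0/255.0 = 2.922.
In absolute terms T_C = 255.37 K and T_H = 297.15 K, so ΔT = 41.78 K.
COP_Carnot = T_C/ΔT = 255.37/41.78 = 6.113.
η_II = COP_actual/COP_Carnot = 2.922/6.113 = 0.4780.

0.478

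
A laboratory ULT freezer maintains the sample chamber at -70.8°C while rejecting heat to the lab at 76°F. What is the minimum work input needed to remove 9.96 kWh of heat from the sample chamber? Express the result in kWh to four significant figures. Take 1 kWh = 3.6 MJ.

4.688 kWh

In absolute terms T_C = 202.35 K and T_H = 297.59 K, so ΔT = 95.24 K.
The reversible limit is COP_R = T_C/ΔT = 2.125, so W_min = Q_C/COP = Q_C·ΔT/T_C.
W_min = 9.960 × 95.24/202.35 = 4.688 kWh.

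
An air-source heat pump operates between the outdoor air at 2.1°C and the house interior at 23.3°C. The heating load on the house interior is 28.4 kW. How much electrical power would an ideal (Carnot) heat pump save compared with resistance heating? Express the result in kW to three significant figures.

In absolute terms T_C = 275.25 K and T_H = 296.45 K, so ΔT = 21.20 K.
COP_Carnot = T_H/ΔT = 296.45/21.20 = 13.98.
Resistance heating needs Ẇ_res = Q̇_H = 28.40 kW; the reversible heat pump needs only Ẇ_hp = Q̇_H/COP = 2.031 kW.
Saving = 28.40 − 2.031 = 26.37 kW.

26.4 kW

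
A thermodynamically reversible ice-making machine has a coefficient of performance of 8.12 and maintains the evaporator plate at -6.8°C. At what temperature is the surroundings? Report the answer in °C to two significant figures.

26 °C

COP_R = T_C/(T_H − T_C) gives T_H − T_C = T_C/COP.
With T_C = 266.35 K, T_H = 266.35 × (1 + 1/8.12) = 299.15 K.
Converting, 299.15 K = 26.00°C.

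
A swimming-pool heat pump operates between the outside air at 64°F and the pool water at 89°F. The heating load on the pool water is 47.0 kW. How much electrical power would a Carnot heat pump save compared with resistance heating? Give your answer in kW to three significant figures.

In absolute terms T_C = 290.93 K and T_H = 304.82 K, so ΔT = 13.89 K.
COP_Carnot = T_H/ΔT = 304.82/13.89 = 21.95.
Resistance heating needs Ẇ_res = Q̇_H = 47.00 kW; the reversible heat pump needs only Ẇ_hp = Q̇_H/COP = 2.142 kW.
Saving = 47.00 − 2.142 = 44.86 kW.

44.9 kW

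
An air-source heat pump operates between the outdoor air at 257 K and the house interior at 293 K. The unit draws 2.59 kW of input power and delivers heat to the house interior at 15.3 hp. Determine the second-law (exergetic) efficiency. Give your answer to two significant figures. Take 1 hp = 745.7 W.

Converting, Q̇_H = 15.30 hp = 11.41 kW, so COP_actual = Q̇_H/Ẇ = 11.41/2.590 = 4.405.
The reservoir spacing is ΔT = 293 − 257 = 36.00 K.
COP_Carnot = T_H/ΔT = 293.00/36.00 = 8.139.
η_II = COP_actual/COP_Carnot = 4.405/8.139 = 0.5412.

0.54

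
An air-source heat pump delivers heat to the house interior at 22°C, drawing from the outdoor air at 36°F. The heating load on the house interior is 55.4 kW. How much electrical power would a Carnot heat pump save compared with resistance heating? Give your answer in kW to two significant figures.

52 kW

In absolute terms T_C = 275.37 K and T_H = 295.15 K, so ΔT = 19.78 K.
COP_Carnot = T_H/ΔT = 295.15/19.78 = 14.92.
Resistance heating needs Ẇ_res = Q̇_H = 55.40 kW; the reversible heat pump needs only Ẇ_hp = Q̇_H/COP = 3.712 kW.
Saving = 55.40 − 3.712 = 51.69 kW.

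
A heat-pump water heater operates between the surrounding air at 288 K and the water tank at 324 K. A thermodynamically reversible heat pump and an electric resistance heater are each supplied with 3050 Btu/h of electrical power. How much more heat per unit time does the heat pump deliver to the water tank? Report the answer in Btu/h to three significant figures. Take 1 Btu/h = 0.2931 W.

24400 Btu/h

The reservoir spacing is ΔT = 324 − 288 = 36.00 K.
COP_Carnot = T_H/ΔT = 324.00/36.00 = 9.000.
The heat pump delivers Q̇_H = COP × Ẇ = 27450 Btu/h; the resistance heater delivers Ẇ = 3050 Btu/h.
Extra = (COP − 1)·Ẇ = 24400 Btu/h.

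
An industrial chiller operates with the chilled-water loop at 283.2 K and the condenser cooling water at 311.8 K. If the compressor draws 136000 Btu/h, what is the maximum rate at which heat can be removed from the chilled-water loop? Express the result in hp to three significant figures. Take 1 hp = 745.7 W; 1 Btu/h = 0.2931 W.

The reservoir spacing is ΔT = 311.8 − 283.2 = 28.60 K.
COP_Carnot = T_C/ΔT = 283.20/28.60 = 9.902.
Q̇_max = COP_Carnot × Ẇ = 9.902 × 136000 Btu/h = 1347000 Btu/h = 529.3 hp.

529 hp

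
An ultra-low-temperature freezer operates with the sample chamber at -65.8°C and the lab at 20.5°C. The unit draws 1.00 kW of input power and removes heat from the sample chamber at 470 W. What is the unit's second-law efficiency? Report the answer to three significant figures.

0.196

Converting, Q̇_C = 470.0 W = 0.4700 kW, so COP_actual = Q̇_C/Ẇ = 0.4700/1.000 = 0.4700.
In absolute terms T_C = 207.35 K and T_H = 293.65 K, so ΔT = 86.30 K.
COP_Carnot = T_C/ΔT = 207.35/86.30 = 2.403.
η_II = COP_actual/COP_Carnot = 0.4700/2.403 = 0.1956.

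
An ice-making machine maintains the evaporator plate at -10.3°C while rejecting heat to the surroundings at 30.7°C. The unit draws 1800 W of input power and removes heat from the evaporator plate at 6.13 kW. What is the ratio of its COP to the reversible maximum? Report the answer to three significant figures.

Converting, Q̇_C = 6.130 kW = 6130 W, so COP_actual = Q̇_C/Ẇ = 6130/1800 = 3.406.
In absolute terms T_C = 262.85 K and T_H = 303.85 K, so ΔT = 41.00 K.
COP_Carnot = T_C/ΔT = 262.85/41.00 = 6.411.
η_II = COP_actual/COP_Carnot = 3.406/6.411 = 0.5312.

0.531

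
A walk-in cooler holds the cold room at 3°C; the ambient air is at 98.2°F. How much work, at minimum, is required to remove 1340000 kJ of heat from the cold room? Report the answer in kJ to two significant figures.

In absolute terms T_C = 276.15 K and T_H = 309.93 K, so ΔT = 33.78 K.
The reversible limit is COP_R = T_C/ΔT = 8.175, so W_min = Q_C/COP = Q_C·ΔT/T_C.
W_min = 1340000 × 33.78/276.15 = 163900 kJ.

160000 kJ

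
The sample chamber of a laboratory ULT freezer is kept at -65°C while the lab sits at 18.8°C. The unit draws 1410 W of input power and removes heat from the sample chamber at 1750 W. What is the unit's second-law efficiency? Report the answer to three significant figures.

0.500

COP_actual = Q̇_C/Ẇ = 1750/1410 = 1.241.
In absolute terms T_C = 208.15 K and T_H = 291.95 K, so ΔT = 83.80 K.
COP_Carnot = T_C/ΔT = 208.15/83.80 = 2.484.
η_II = COP_actual/COP_Carnot = 1.241/2.484 = 0.4997.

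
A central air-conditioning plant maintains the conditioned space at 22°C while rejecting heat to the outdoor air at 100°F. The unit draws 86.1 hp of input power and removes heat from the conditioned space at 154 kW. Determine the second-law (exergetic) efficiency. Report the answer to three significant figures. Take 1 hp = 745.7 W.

0.128

Converting, Q̇_C = 154.0 kW = 206.5 hp, so COP_actual = Q̇_C/Ẇ = 206.5/86.10 = 2.399.
In absolute terms T_C = 295.15 K and T_H = 310.93 K, so ΔT = 15.78 K.
COP_Carnot = T_C/ΔT = 295.15/15.78 = 18.71.
η_II = COP_actual/COP_Carnot = 2.399/18.71 = 0.1282.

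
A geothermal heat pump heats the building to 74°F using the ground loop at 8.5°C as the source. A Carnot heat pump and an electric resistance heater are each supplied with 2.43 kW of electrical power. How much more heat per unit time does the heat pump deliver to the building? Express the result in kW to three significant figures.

46.1 kW

In absolute terms T_C = 281.65 K and T_H = 296.48 K, so ΔT = 14.83 K.
COP_Carnot = T_H/ΔT = 296.48/14.83 = 19.99.
The heat pump delivers Q̇_H = COP × Ẇ = 48.57 kW; the resistance heater delivers Ẇ = 2.430 kW.
Extra = (COP − 1)·Ẇ = 46.14 kW.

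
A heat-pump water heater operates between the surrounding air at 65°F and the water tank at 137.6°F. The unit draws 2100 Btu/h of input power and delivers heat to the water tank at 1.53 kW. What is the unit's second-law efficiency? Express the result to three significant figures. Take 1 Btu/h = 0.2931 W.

Converting, Q̇_H = 1.530 kW = 5220 Btu/h, so COP_actual = Q̇_H/Ẇ = 5220/2100 = 2.486.
In absolute terms T_C = 291.48 K and T_H = 331.82 K, so ΔT = 40.33 K.
COP_Carnot = T_H/ΔT = 331.82/40.33 = 8.227.
η_II = COP_actual/COP_Carnot = 2.486/8.227 = 0.3021.

0.302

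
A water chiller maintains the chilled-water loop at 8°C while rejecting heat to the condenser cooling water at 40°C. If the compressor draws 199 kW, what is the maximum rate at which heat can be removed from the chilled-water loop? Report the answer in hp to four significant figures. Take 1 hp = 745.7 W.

2345 hp

In absolute terms T_C = 281.15 K and T_H = 313.15 K, so ΔT = 32.00 K.
COP_Carnot = T_C/ΔT = 281.15/32.00 = 8.786.
Q̇_max = COP_Carnot × Ẇ = 8.786 × 199.0 kW = 1748 kW = 2345 hp.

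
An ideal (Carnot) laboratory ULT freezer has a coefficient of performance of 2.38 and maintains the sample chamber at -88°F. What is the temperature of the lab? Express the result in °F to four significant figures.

68.16 °F

COP_R = T_C/(T_H − T_C) gives T_H − T_C = T_C/COP.
With T_C = 206.48 K, T_H = 206.48 × (1 + 1/2.38) = 293.24 K.
Converting, 293.24 K = 68.16°F.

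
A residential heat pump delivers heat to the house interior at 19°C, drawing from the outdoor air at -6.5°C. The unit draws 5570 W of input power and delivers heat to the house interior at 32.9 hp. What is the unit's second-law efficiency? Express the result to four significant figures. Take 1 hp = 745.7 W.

0.3844

Converting, Q̇_H = 32.90 hp = 24530 W, so COP_actual = Q̇_H/Ẇ = 24530/5570 = 4.405.
In absolute terms T_C = 266.65 K and T_H = 292.15 K, so ΔT = 25.50 K.
COP_Carnot = T_H/ΔT = 292.15/25.50 = 11.46.
η_II = COP_actual/COP_Carnot = 4.405/11.46 = 0.3844.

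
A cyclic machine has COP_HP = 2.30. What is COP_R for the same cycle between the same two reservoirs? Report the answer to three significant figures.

1.30

Since Q_H = Q_C + W for any cycle, COP_R = Q_C/W = Q_H/W − 1.
COP_R = 2.30 − 1 = 1.30.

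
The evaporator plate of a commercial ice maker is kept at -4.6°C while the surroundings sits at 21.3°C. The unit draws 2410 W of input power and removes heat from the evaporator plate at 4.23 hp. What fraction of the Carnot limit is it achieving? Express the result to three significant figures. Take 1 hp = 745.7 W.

0.126

Converting, Q̇_C = 4.230 hp = 3154 W, so COP_actual = Q̇_C/Ẇ = 3154/2410 = 1.309.
In absolute terms T_C = 268.55 K and T_H = 294.45 K, so ΔT = 25.90 K.
COP_Carnot = T_C/ΔT = 268.55/25.90 = 10.37.
η_II = COP_actual/COP_Carnot = 1.309/10.37 = 0.1262.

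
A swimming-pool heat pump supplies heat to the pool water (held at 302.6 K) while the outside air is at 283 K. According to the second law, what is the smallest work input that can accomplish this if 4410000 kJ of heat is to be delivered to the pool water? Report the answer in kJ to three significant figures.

286000 kJ

The reservoir spacing is ΔT = 302.6 − 283 = 19.60 K.
The reversible limit is COP_HP = T_H/ΔT = 15.44, so W_min = Q_H/COP = Q_H·ΔT/T_H.
W_min = 4410000 × 19.60/302.60 = 285600 kJ.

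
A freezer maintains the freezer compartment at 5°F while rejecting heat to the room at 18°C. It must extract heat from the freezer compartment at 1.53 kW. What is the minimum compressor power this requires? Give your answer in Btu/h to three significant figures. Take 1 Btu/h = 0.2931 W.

667 Btu/h

In absolute terms T_C = 258.15 K and T_H = 291.15 K, so ΔT = 33.00 K.
COP_Carnot = T_C/ΔT = 258.15/33.00 = 7.823.
Ẇ_min = Q̇/COP_Carnot = 1.530/7.823 = 0.1956 kW = 667.3 Btu/h.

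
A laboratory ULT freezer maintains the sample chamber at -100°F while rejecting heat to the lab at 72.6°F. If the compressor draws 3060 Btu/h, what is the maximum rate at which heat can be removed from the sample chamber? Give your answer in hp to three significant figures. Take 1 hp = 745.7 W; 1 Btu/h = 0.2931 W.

In absolute terms T_C = 199.82 K and T_H = 295.71 K, so ΔT = 95.89 K.
COP_Carnot = T_C/ΔT = 199.82/95.89 = 2.084.
Q̇_max = COP_Carnot × Ẇ = 2.084 × 3060 Btu/h = 6377 Btu/h = 2.506 hp.

2.51 hp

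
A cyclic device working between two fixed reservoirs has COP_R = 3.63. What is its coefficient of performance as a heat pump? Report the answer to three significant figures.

The first law on one cycle gives Q_H = Q_C + W, so Q_H/W = Q_C/W + 1.
COP_HP = COP_R + 1 = 3.63 + 1 = 4.63.

4.63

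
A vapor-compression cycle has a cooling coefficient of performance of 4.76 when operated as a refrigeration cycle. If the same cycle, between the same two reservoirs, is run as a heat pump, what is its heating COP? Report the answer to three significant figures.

The first law on one cycle gives Q_H = Q_C + W, so Q_H/W = Q_C/W + 1.
COP_HP = COP_R + 1 = 4.76 + 1 = 5.76.

5.76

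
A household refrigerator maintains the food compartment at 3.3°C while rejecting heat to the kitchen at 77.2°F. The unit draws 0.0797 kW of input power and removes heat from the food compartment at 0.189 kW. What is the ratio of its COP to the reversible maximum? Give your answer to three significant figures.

COP_actual = Q̇_C/Ẇ = 0.1890/0.07970 = 2.371.
In absolute terms T_C = 276.45 K and T_H = 298.26 K, so ΔT = 21.81 K.
COP_Carnot = T_C/ΔT = 276.45/21.81 = 12.67.
η_II = COP_actual/COP_Carnot = 2.371/12.67 = 0.1871.

0.187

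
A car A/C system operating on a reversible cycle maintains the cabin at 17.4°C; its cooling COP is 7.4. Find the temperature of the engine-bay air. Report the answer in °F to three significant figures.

134 °F

COP_R = T_C/(T_H − T_C) gives T_H − T_C = T_C/COP.
With T_C = 290.55 K, T_H = 290.55 × (1 + 1/7.4) = 329.81 K.
Converting, 329.81 K = 133.99°F.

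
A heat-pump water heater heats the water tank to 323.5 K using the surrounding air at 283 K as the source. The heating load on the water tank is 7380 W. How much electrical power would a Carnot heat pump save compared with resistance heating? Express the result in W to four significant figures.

6456 W

The reservoir spacing is ΔT = 323.5 − 283 = 40.50 K.
COP_Carnot = T_H/ΔT = 323.50/40.50 = 7.988.
Resistance heating needs Ẇ_res = Q̇_H = 7380 W; the reversible heat pump needs only Ẇ_hp = Q̇_H/COP = 923.9 W.
Saving = 7380 − 923.9 = 6456 W.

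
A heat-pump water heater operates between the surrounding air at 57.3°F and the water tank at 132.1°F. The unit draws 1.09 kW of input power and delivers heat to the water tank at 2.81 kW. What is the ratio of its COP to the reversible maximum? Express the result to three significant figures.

COP_actual = Q̇_H/Ẇ = 2.810/1.090 = 2.578.
In absolute terms T_C = 287.21 K and T_H = 328.76 K, so ΔT = 41.56 K.
COP_Carnot = T_H/ΔT = 328.76/41.56 = 7.911.
η_II = COP_actual/COP_Carnot = 2.578/7.911 = 0.3259.

0.326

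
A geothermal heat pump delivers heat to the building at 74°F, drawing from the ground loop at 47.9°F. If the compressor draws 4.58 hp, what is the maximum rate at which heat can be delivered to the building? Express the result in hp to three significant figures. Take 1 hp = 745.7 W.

93.6 hp

In absolute terms T_C = 281.98 K and T_H = 296.48 K, so ΔT = 14.50 K.
COP_Carnot = T_H/ΔT = 296.48/14.50 = 20.45.
Q̇_max = COP_Carnot × Ẇ = 20.45 × 4.580 hp = 93.65 hp.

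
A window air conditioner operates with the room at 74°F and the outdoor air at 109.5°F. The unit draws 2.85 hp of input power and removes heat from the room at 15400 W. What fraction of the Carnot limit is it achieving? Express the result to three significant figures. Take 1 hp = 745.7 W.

0.482

Converting, Q̇_C = 15400 W = 20.65 hp, so COP_actual = Q̇_C/Ẇ = 20.65/2.850 = 7.246.
In absolute terms T_C = 296.48 K and T_H = 316.21 K, so ΔT = 19.72 K.
COP_Carnot = T_C/ΔT = 296.48/19.72 = 15.03.
η_II = COP_actual/COP_Carnot = 7.246/15.03 = 0.4820.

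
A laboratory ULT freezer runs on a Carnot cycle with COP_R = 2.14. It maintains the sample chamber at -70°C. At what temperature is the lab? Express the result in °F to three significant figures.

COP_R = T_C/(T_H − T_C) gives T_H − T_C = T_C/COP.
With T_C = 203.15 K, T_H = 203.15 × (1 + 1/2.14) = 298.08 K.
Converting, 298.08 K = 76.87°F.

76.9 °F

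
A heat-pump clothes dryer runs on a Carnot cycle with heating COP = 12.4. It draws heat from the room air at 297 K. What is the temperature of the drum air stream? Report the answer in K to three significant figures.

COP_HP = T_H/(T_H − T_C) rearranges to T_H = COP·T_C/(COP − 1).
With T_C = 297.00 K, T_H = 12.4 × 297.00/11.40 = 323.05 K.

323 K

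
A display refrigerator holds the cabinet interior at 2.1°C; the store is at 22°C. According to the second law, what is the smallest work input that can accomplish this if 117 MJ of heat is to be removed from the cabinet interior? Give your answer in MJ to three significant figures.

In absolute terms T_C = 275.25 K and T_H = 295.15 K, so ΔT = 19.90 K.
The reversible limit is COP_R = T_C/ΔT = 13.83, so W_min = Q_C/COP = Q_C·ΔT/T_C.
W_min = 117.0 × 19.90/275.25 = 8.459 MJ.

8.46 MJ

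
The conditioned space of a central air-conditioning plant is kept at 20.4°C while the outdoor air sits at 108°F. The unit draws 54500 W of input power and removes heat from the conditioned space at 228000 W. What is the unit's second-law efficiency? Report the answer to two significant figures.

0.31

COP_actual = Q̇_C/Ẇ = 228000/54500 = 4.183.
In absolute terms T_C = 293.55 K and T_H = 315.37 K, so ΔT = 21.82 K.
COP_Carnot = T_C/ΔT = 293.55/21.82 = 13.45.
η_II = COP_actual/COP_Carnot = 4.183/13.45 = 0.3110.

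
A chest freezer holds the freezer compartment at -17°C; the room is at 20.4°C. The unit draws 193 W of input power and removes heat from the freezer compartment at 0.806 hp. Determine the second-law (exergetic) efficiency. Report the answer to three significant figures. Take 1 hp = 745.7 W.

Converting, Q̇_C = 0.8060 hp = 601.0 W, so COP_actual = Q̇_C/Ẇ = 601.0/193.0 = 3.114.
In absolute terms T_C = 256.15 K and T_H = 293.55 K, so ΔT = 37.40 K.
COP_Carnot = T_C/ΔT = 256.15/37.40 = 6.849.
η_II = COP_actual/COP_Carnot = 3.114/6.849 = 0.4547.

0.455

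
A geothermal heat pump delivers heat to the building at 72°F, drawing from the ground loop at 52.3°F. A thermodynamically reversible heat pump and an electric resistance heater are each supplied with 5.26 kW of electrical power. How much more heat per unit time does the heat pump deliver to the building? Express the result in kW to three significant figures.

In absolute terms T_C = 284.43 K and T_H = 295.37 K, so ΔT = 10.94 K.
COP_Carnot = T_H/ΔT = 295.37/10.94 = 26.99.
The heat pump delivers Q̇_H = COP × Ẇ = 142.0 kW; the resistance heater delivers Ẇ = 5.260 kW.
Extra = (COP − 1)·Ẇ = 136.7 kW.

137 kW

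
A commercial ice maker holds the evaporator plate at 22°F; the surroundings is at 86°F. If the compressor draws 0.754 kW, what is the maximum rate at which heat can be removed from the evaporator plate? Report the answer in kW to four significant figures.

5.675 kW

In absolute terms T_C = 267.59 K and T_H = 303.15 K, so ΔT = 35.56 K.
COP_Carnot = T_C/ΔT = 267.59/35.56 = 7.526.
Q̇_max = COP_Carnot × Ẇ = 7.526 × 0.7540 kW = 5.675 kW.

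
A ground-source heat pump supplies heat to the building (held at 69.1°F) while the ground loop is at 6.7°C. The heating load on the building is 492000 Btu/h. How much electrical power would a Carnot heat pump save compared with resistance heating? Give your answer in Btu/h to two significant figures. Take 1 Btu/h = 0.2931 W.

In absolute terms T_C = 279.85 K and T_H = 293.76 K, so ΔT = 13.91 K.
COP_Carnot = T_H/ΔT = 293.76/13.91 = 21.12.
Resistance heating needs Ẇ_res = Q̇_H = 492000 Btu/h; the reversible heat pump needs only Ẇ_hp = Q̇_H/COP = 23300 Btu/h.
Saving = 492000 − 23300 = 468700 Btu/h.

470000 Btu/h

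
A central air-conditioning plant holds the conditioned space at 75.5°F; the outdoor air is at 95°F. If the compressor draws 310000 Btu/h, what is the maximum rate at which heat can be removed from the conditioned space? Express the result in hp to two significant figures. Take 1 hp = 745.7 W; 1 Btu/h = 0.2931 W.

3300 hp

In absolute terms T_C = 297.32 K and T_H = 308.15 K, so ΔT = 10.83 K.
COP_Carnot = T_C/ΔT = 297.32/10.83 = 27.44.
Q̇_max = COP_Carnot × Ẇ = 27.44 × 310000 Btu/h = 8508000 Btu/h = 3344 hp.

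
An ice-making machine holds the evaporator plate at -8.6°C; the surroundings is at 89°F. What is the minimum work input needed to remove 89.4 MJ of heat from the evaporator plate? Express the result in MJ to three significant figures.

13.6 MJ

In absolute terms T_C = 264.55 K and T_H = 304.82 K, so ΔT = 40.27 K.
The reversible limit is COP_R = T_C/ΔT = 6.570, so W_min = Q_C/COP = Q_C·ΔT/T_C.
W_min = 89.40 × 40.27/264.55 = 13.61 MJ.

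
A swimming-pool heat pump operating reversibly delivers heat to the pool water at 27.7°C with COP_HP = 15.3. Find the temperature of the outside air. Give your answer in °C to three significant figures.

COP_HP = T_H/(T_H − T_C) gives T_H − T_C = T_H/COP.
With T_H = 300.85 K, T_C = 300.85 × (1 − 1/15.3) = 281.19 K.
Converting, 281.19 K = 8.04°C.

8.04 °C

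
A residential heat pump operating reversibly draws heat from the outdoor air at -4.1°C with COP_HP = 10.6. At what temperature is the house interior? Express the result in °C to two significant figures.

24 °C

COP_HP = T_H/(T_H − T_C) rearranges to T_H = COP·T_C/(COP − 1).
With T_C = 269.05 K, T_H = 10.6 × 269.05/9.600 = 297.08 K.
Converting, 297.08 K = 23.93°C.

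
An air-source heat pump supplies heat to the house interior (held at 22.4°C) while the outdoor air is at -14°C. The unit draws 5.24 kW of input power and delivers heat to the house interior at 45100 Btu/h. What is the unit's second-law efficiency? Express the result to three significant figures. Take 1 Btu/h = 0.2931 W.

Converting, Q̇_H = 45100 Btu/h = 13.22 kW, so COP_actual = Q̇_H/Ẇ = 13.22/5.240 = 2.523.
In absolute terms T_C = 259.15 K and T_H = 295.55 K, so ΔT = 36.40 K.
COP_Carnot = T_H/ΔT = 295.55/36.40 = 8.120.
η_II = COP_actual/COP_Carnot = 2.523/8.120 = 0.3107.

0.311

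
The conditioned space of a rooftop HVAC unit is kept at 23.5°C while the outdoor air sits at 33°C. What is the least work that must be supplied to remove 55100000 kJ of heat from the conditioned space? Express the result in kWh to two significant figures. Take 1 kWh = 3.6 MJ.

In absolute terms T_C = 296.65 K and T_H = 306.15 K, so ΔT = 9.500 K.
The reversible limit is COP_R = T_C/ΔT = 31.23, so W_min = Q_C/COP = Q_C·ΔT/T_C.
W_min = 55100000 × 9.500/296.65 = 1765000 kJ = 490.1 kWh.

490 kWh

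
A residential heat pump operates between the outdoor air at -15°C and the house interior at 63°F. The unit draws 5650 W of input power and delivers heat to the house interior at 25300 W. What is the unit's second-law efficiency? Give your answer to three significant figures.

COP_actual = Q̇_H/Ẇ = 25300/5650 = 4.478.
In absolute terms T_C = 258.15 K and T_H = 290.37 K, so ΔT = 32.22 K.
COP_Carnot = T_H/ΔT = 290.37/32.22 = 9.012.
η_II = COP_actual/COP_Carnot = 4.478/9.012 = 0.4969.

0.497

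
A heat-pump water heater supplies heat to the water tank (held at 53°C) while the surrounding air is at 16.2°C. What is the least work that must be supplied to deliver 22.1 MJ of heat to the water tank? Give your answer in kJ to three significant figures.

2490 kJ

In absolute terms T_C = 289.35 K and T_H = 326.15 K, so ΔT = 36.80 K.
The reversible limit is COP_HP = T_H/ΔT = 8.863, so W_min = Q_H/COP = Q_H·ΔT/T_H.
W_min = 22.10 × 36.80/326.15 = 2.494 MJ = 2494 kJ.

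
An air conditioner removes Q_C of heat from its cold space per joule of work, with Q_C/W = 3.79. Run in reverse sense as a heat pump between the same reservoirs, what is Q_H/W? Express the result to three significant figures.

4.79

The first law on one cycle gives Q_H = Q_C + W, so Q_H/W = Q_C/W + 1.
COP_HP = COP_R + 1 = 3.79 + 1 = 4.79.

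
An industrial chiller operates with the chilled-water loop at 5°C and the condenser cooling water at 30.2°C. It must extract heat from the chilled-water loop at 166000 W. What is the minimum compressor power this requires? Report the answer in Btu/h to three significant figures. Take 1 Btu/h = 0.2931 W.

In absolute terms T_C = 278.15 K and T_H = 303.35 K, so ΔT = 25.20 K.
COP_Carnot = T_C/ΔT = 278.15/25.20 = 11.04.
Ẇ_min = Q̇/COP_Carnot = 166000/11.04 = 15040 W = 51310 Btu/h.

51300 Btu/h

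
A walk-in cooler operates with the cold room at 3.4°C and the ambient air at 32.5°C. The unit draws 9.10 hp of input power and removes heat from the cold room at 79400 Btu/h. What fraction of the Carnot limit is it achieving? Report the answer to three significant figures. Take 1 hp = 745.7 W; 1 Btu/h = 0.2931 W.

Converting, Q̇_C = 79400 Btu/h = 31.21 hp, so COP_actual = Q̇_C/Ẇ = 31.21/9.100 = 3.429.
In absolute terms T_C = 276.55 K and T_H = 305.65 K, so ΔT = 29.10 K.
COP_Carnot = T_C/ΔT = 276.55/29.10 = 9.503.
η_II = COP_actual/COP_Carnot = 3.429/9.503 = 0.3609.

0.361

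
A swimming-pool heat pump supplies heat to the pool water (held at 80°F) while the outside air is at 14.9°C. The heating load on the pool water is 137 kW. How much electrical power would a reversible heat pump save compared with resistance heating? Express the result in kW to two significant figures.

130 kW

In absolute terms T_C = 288.05 K and T_H = 299.82 K, so ΔT = 11.77 K.
COP_Carnot = T_H/ΔT = 299.82/11.77 = 25.48.
Resistance heating needs Ẇ_res = Q̇_H = 137.0 kW; the reversible heat pump needs only Ẇ_hp = Q̇_H/COP = 5.377 kW.
Saving = 137.0 − 5.377 = 131.6 kW.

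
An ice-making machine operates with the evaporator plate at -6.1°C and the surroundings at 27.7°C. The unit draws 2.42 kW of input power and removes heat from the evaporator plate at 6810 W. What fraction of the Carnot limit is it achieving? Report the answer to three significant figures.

0.356

Converting, Q̇_C = 6810 W = 6.810 kW, so COP_actual = Q̇_C/Ẇ = 6.810/2.420 = 2.814.
In absolute terms T_C = 267.05 K and T_H = 300.85 K, so ΔT = 33.80 K.
COP_Carnot = T_C/ΔT = 267.05/33.80 = 7.901.
η_II = COP_actual/COP_Carnot = 2.814/7.901 = 0.3562.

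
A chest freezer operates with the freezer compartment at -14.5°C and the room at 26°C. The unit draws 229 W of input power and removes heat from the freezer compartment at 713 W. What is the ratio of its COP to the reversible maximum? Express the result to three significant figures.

COP_actual = Q̇_C/Ẇ = 713.0/229.0 = 3.114.
In absolute terms T_C = 258.65 K and T_H = 299.15 K, so ΔT = 40.50 K.
COP_Carnot = T_C/ΔT = 258.65/40.50 = 6.386.
η_II = COP_actual/COP_Carnot = 3.114/6.386 = 0.4875.

0.488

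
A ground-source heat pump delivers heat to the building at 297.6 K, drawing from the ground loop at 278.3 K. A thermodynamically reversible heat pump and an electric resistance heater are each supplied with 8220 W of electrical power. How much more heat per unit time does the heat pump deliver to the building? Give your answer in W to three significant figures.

The reservoir spacing is ΔT = 297.6 − 278.3 = 19.30 K.
COP_Carnot = T_H/ΔT = 297.60/19.30 = 15.42.
The heat pump delivers Q̇_H = COP × Ẇ = 126700 W; the resistance heater delivers Ẇ = 8220 W.
Extra = (COP − 1)·Ẇ = 118500 W.

119000 W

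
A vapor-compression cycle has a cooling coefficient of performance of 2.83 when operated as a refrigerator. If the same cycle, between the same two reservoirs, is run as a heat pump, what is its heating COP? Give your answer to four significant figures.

3.830

The first law on one cycle gives Q_H = Q_C + W, so Q_H/W = Q_C/W + 1.
COP_HP = COP_R + 1 = 2.83 + 1 = 3.83.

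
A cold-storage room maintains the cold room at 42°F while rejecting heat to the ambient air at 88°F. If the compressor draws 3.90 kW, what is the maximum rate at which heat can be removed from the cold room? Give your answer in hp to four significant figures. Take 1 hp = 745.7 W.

57.04 hp

In absolute terms T_C = 278.71 K and T_H = 304.26 K, so ΔT = 25.56 K.
COP_Carnot = T_C/ΔT = 278.71/25.56 = 10.91.
Q̇_max = COP_Carnot × Ẇ = 10.91 × 3.900 kW = 42.53 kW = 57.04 hp.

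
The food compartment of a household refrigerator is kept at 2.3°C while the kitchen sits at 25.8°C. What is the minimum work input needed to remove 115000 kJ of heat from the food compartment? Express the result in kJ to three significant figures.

In absolute terms T_C = 275.45 K and T_H = 298.95 K, so ΔT = 23.50 K.
The reversible limit is COP_R = T_C/ΔT = 11.72, so W_min = Q_C/COP = Q_C·ΔT/T_C.
W_min = 115000 × 23.50/275.45 = 9811 kJ.

9810 kJ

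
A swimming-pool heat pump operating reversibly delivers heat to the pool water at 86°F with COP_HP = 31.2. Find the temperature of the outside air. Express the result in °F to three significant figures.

COP_HP = T_H/(T_H − T_C) gives T_H − T_C = T_H/COP.
With T_H = 303.15 K, T_C = 303.15 × (1 − 1/31.2) = 293.43 K.
Converting, 293.43 K = 68.51°F.

68.5 °F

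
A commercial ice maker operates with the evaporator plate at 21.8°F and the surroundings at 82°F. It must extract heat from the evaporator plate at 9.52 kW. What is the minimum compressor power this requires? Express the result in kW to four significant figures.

In absolute terms T_C = 267.48 K and T_H = 300.93 K, so ΔT = 33.44 K.
COP_Carnot = T_C/ΔT = 267.48/33.44 = 7.998.
Ẇ_min = Q̇/COP_Carnot = 9.520/7.998 = 1.190 kW.

1.190 kW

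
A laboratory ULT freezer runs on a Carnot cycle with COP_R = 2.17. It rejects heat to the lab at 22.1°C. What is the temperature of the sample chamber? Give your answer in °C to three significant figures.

-71.0 °C

For a Carnot refrigerator COP_R = T_C/(T_H − T_C), so T_C = COP·T_H/(1 + COP).
With T_H = 295.25 K, T_C = 2.17 × 295.25/3.170 = 202.11 K.
Converting, 202.11 K = -71.04°C.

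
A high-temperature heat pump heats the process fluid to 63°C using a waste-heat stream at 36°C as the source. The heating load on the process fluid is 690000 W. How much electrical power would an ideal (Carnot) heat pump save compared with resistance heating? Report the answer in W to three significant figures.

In absolute terms T_C = 309.15 K and T_H = 336.15 K, so ΔT = 27.00 K.
COP_Carnot = T_H/ΔT = 336.15/27.00 = 12.45.
Resistance heating needs Ẇ_res = Q̇_H = 690000 W; the reversible heat pump needs only Ẇ_hp = Q̇_H/COP = 55420 W.
Saving = 690000 − 55420 = 634600 W.

635000 W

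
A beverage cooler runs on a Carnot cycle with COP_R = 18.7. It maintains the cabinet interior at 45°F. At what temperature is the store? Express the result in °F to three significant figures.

COP_R = T_C/(T_H − T_C) gives T_H − T_C = T_C/COP.
With T_C = 280.37 K, T_H = 280.37 × (1 + 1/18.7) = 295.37 K.
Converting, 295.37 K = 71.99°F.

72.0 °F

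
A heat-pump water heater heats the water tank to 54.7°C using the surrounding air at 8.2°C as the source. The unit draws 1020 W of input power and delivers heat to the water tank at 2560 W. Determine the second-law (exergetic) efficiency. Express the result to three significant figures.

COP_actual = Q̇_H/Ẇ = 2560/1020 = 2.510.
In absolute terms T_C = 281.35 K and T_H = 327.85 K, so ΔT = 46.50 K.
COP_Carnot = T_H/ΔT = 327.85/46.50 = 7.051.
η_II = COP_actual/COP_Carnot = 2.510/7.051 = 0.3560.

0.356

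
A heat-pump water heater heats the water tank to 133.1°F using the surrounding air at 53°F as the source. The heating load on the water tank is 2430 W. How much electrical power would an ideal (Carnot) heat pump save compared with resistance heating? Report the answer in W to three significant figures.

In absolute terms T_C = 284.82 K and T_H = 329.32 K, so ΔT = 44.50 K.
COP_Carnot = T_H/ΔT = 329.32/44.50 = 7.400.
Resistance heating needs Ẇ_res = Q̇_H = 2430 W; the reversible heat pump needs only Ẇ_hp = Q̇_H/COP = 328.4 W.
Saving = 2430 − 328.4 = 2102 W.

2100 W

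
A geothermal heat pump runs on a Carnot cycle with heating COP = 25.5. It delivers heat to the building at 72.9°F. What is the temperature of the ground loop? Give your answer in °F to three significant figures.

COP_HP = T_H/(T_H − T_C) gives T_H − T_C = T_H/COP.
With T_H = 295.87 K, T_C = 295.87 × (1 − 1/25.5) = 284.27 K.
Converting, 284.27 K = 52.01°F.

52.0 °F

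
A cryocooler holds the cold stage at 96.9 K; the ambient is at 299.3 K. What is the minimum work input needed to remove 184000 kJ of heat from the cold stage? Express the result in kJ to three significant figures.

384000 kJ

The reservoir spacing is ΔT = 299.3 − 96.9 = 202.4 K.
The reversible limit is COP_R = T_C/ΔT = 0.4788, so W_min = Q_C/COP = Q_C·ΔT/T_C.
W_min = 184000 × 202.4/96.90 = 384300 kJ.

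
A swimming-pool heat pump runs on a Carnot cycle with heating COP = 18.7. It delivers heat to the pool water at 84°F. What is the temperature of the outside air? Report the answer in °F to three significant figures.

COP_HP = T_H/(T_H − T_C) gives T_H − T_C = T_H/COP.
With T_H = 302.04 K, T_C = 302.04 × (1 − 1/18.7) = 285.89 K.
Converting, 285.89 K = 54.93°F.

54.9 °F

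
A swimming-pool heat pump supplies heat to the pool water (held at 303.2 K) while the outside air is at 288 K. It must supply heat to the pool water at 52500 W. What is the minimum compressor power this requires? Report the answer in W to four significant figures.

The reservoir spacing is ΔT = 303.2 − 288 = 15.20 K.
COP_Carnot = T_H/ΔT = 303.20/15.20 = 19.95.
Ẇ_min = Q̇/COP_Carnot = 52500/19.95 = 2632 W.

2632 W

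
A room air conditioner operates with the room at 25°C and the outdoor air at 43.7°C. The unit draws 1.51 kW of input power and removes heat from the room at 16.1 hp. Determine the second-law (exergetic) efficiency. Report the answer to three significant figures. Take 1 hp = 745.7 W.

0.499

Converting, Q̇_C = 16.10 hp = 12.01 kW, so COP_actual = Q̇_C/Ẇ = 12.01/1.510 = 7.951.
In absolute terms T_C = 298.15 K and T_H = 316.85 K, so ΔT = 18.70 K.
COP_Carnot = T_C/ΔT = 298.15/18.70 = 15.94.
η_II = COP_actual/COP_Carnot = 7.951/15.94 = 0.4987.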